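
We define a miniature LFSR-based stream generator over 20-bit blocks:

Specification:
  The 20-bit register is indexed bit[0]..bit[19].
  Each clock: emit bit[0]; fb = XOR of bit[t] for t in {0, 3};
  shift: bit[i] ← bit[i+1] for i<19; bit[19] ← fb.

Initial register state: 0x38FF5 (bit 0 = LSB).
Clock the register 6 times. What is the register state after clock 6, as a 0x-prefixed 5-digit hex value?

reg_0 = 0x38FF5
clock 1: out=1, reg = 0x9C7FA
clock 2: out=0, reg = 0xCE3FD
clock 3: out=1, reg = 0x671FE
clock 4: out=0, reg = 0xB38FF
clock 5: out=1, reg = 0x59C7F
clock 6: out=1, reg = 0x2CE3F

0x2CE3F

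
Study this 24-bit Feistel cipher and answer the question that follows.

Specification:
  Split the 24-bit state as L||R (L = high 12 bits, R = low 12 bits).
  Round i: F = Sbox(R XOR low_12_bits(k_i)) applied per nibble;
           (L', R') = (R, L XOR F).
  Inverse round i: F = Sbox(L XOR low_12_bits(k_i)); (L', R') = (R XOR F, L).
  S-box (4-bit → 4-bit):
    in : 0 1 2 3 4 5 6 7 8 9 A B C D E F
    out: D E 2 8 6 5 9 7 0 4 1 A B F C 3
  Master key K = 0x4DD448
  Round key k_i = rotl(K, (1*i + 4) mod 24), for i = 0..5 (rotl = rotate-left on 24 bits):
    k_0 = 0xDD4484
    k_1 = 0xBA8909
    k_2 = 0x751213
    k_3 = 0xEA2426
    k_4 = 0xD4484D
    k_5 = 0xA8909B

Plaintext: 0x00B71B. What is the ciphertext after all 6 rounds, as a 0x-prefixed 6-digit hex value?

0x202206

s_0 = plaintext = 0x00B71B
s_1 = Round(s_0, k_0) = 0x71B848
s_2 = Round(s_1, k_1) = 0x848975
s_3 = Round(s_2, k_2) = 0x9752D1
s_4 = Round(s_3, k_3) = 0x2D1042
s_5 = Round(s_4, k_4) = 0x042202
s_6 = Round(s_5, k_5) = 0x202206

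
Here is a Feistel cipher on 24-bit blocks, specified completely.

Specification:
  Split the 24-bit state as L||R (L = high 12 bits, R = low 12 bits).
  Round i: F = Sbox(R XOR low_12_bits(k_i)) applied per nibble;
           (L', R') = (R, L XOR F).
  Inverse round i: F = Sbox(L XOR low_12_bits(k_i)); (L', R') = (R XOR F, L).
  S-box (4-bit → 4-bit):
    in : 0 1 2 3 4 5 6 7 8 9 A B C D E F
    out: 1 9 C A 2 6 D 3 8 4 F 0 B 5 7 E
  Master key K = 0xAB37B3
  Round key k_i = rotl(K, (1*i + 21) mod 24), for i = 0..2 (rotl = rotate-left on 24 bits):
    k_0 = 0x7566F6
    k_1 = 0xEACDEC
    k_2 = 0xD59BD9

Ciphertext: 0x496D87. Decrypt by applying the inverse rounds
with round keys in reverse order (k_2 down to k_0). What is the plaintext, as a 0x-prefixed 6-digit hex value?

0x5843B0

s_0 = ciphertext = 0x496D87
s_1 = InvRound(s_0, k_2) = 0x3A9496
s_2 = InvRound(s_1, k_1) = 0x3B03A9
s_3 = InvRound(s_2, k_0) = 0x5843B0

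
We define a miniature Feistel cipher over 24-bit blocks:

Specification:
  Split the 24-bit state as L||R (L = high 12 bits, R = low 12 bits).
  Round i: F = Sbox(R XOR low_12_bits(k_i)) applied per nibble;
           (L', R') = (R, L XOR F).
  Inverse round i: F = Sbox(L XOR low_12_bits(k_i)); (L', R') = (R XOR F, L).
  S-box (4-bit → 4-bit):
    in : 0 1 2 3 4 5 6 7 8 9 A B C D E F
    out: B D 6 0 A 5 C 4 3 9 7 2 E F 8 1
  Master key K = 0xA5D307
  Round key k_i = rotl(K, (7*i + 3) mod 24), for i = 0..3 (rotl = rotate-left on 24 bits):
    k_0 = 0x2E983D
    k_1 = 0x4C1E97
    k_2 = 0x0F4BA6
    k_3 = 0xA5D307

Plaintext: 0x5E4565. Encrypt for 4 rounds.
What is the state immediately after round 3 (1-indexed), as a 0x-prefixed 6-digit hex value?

0xF0E0C4

s_0 = plaintext = 0x5E4565
s_1 = Round(s_0, k_0) = 0x565AB7
s_2 = Round(s_1, k_1) = 0xAB7F0E
s_3 = Round(s_2, k_2) = 0xF0E0C4
s_4 = Round(s_3, k_3) = 0x0C4FEE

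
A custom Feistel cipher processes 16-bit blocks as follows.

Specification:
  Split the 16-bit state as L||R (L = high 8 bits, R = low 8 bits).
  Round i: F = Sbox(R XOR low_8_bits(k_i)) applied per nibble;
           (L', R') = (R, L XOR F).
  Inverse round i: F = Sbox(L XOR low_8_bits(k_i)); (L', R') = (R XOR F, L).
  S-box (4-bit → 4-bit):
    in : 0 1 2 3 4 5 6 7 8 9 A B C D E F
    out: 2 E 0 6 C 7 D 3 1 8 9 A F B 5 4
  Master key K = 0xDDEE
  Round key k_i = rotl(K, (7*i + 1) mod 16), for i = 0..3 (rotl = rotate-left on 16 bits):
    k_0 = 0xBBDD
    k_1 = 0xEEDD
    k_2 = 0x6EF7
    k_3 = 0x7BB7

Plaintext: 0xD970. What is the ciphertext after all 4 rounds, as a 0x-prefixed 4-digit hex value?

0x6442

s_0 = plaintext = 0xD970
s_1 = Round(s_0, k_0) = 0x7042
s_2 = Round(s_1, k_1) = 0x42F4
s_3 = Round(s_2, k_2) = 0xF464
s_4 = Round(s_3, k_3) = 0x6442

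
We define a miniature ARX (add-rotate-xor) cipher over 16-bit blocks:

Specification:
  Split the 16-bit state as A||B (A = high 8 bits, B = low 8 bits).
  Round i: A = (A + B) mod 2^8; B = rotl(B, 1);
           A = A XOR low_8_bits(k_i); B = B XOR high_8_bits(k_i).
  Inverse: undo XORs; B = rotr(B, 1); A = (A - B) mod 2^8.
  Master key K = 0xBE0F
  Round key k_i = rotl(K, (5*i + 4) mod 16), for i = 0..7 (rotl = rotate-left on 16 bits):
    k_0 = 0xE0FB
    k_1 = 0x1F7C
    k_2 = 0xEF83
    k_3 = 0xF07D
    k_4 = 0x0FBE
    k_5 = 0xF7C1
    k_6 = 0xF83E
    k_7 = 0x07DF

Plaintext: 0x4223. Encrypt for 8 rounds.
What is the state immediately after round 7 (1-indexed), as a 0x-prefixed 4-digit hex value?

s_0 = plaintext = 0x4223
s_1 = Round(s_0, k_0) = 0x9EA6
s_2 = Round(s_1, k_1) = 0x3852
s_3 = Round(s_2, k_2) = 0x094B
s_4 = Round(s_3, k_3) = 0x2966
s_5 = Round(s_4, k_4) = 0x31C3
s_6 = Round(s_5, k_5) = 0x3570
s_7 = Round(s_6, k_6) = 0x9B18
s_8 = Round(s_7, k_7) = 0x6C37

0x9B18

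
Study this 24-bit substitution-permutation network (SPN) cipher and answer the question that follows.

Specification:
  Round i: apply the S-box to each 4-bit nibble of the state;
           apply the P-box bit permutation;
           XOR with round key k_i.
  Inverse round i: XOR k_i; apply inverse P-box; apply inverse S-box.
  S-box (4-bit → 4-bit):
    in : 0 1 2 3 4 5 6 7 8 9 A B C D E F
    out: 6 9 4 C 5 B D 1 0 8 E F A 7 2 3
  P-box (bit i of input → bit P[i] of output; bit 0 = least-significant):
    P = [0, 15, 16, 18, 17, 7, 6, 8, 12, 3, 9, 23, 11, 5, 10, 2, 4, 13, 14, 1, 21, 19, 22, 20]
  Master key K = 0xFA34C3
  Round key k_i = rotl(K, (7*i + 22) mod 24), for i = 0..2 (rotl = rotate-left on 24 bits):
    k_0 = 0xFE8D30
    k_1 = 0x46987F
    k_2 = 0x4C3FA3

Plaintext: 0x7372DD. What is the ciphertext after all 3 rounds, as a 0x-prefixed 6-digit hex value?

s_0 = plaintext = 0x7372DD
s_1 = Round(s_0, k_0) = 0xDD47F3
s_2 = Round(s_1, k_1) = 0x29E4EF
s_3 = Round(s_2, k_2) = 0x0CAD00

0x0CAD00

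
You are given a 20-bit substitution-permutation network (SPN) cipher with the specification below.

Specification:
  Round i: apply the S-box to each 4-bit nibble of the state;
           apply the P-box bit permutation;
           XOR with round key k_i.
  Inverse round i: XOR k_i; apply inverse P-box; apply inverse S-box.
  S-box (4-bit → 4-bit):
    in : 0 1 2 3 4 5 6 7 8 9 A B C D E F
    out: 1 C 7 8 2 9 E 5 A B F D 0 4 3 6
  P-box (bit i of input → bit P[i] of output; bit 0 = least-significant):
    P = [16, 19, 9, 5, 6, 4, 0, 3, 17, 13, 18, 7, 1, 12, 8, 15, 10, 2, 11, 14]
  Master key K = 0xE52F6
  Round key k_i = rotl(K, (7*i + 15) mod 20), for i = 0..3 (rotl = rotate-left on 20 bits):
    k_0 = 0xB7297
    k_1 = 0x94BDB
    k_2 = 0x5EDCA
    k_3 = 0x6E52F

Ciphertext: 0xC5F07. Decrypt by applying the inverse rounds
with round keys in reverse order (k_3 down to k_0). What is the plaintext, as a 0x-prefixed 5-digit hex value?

0x747CA

s_0 = ciphertext = 0xC5F07
s_1 = InvRound(s_0, k_3) = 0xD8E36
s_2 = InvRound(s_1, k_2) = 0x8D896
s_3 = InvRound(s_2, k_1) = 0x46CB7
s_4 = InvRound(s_3, k_0) = 0x747CA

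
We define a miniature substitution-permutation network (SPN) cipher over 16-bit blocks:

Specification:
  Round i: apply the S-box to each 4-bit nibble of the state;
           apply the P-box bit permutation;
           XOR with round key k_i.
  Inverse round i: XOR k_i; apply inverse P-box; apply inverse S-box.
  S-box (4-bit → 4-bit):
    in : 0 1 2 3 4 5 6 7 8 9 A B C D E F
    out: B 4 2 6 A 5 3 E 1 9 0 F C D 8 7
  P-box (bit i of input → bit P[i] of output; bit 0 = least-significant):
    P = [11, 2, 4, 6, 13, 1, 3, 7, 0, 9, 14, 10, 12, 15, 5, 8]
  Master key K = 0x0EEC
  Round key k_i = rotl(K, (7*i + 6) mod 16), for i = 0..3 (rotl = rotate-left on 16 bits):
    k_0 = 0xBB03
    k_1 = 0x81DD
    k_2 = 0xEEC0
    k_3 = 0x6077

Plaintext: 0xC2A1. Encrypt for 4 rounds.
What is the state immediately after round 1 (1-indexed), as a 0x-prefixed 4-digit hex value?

s_0 = plaintext = 0xC2A1
s_1 = Round(s_0, k_0) = 0xB833
s_2 = Round(s_1, k_1) = 0x10E2
s_3 = Round(s_2, k_2) = 0xE865
s_4 = Round(s_3, k_3) = 0x4964

0xB833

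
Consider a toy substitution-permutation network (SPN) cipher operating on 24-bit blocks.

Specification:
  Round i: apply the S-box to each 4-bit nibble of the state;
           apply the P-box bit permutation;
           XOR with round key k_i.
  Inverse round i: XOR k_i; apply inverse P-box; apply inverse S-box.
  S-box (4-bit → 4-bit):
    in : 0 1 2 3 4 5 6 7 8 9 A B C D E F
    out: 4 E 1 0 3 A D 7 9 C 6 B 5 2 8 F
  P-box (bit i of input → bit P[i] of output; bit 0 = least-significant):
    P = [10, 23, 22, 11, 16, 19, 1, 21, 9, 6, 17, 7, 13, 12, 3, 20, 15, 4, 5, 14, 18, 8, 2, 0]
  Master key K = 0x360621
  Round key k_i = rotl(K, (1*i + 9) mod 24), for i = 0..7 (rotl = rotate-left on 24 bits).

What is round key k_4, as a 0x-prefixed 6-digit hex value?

0xC426C0

K = 0x360621
k_0 = rotl(K, (1*0+9) mod 24) = rotl(K, 9) = 0x0C426C
k_1 = rotl(K, (1*1+9) mod 24) = rotl(K, 10) = 0x1884D8
k_2 = rotl(K, (1*2+9) mod 24) = rotl(K, 11) = 0x3109B0
k_3 = rotl(K, (1*3+9) mod 24) = rotl(K, 12) = 0x621360
k_4 = rotl(K, (1*4+9) mod 24) = rotl(K, 13) = 0xC426C0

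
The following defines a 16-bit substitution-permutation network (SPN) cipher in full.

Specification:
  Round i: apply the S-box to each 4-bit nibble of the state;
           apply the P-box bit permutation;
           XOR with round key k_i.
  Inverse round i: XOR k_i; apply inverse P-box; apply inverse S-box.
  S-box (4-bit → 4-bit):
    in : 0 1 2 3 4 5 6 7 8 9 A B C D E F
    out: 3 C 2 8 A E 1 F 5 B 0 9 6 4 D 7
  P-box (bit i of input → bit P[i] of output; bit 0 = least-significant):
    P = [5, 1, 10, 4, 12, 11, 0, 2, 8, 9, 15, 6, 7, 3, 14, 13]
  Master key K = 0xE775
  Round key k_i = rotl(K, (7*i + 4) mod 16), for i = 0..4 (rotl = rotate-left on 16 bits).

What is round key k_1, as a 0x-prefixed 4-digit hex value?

0xAF3B

K = 0xE775
k_0 = rotl(K, (7*0+4) mod 16) = rotl(K, 4) = 0x775E
k_1 = rotl(K, (7*1+4) mod 16) = rotl(K, 11) = 0xAF3B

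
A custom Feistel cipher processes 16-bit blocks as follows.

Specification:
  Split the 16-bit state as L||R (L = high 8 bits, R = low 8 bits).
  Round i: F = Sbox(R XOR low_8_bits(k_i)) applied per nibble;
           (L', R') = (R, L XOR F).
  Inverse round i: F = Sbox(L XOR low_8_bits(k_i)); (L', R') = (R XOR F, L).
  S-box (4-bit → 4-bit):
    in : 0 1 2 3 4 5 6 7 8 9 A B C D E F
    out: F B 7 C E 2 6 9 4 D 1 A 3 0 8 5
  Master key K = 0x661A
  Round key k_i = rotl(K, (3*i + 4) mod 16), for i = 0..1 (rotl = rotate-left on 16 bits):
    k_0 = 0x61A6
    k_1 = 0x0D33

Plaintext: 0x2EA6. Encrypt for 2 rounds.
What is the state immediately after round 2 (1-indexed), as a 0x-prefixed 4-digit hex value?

0xD121

s_0 = plaintext = 0x2EA6
s_1 = Round(s_0, k_0) = 0xA6D1
s_2 = Round(s_1, k_1) = 0xD121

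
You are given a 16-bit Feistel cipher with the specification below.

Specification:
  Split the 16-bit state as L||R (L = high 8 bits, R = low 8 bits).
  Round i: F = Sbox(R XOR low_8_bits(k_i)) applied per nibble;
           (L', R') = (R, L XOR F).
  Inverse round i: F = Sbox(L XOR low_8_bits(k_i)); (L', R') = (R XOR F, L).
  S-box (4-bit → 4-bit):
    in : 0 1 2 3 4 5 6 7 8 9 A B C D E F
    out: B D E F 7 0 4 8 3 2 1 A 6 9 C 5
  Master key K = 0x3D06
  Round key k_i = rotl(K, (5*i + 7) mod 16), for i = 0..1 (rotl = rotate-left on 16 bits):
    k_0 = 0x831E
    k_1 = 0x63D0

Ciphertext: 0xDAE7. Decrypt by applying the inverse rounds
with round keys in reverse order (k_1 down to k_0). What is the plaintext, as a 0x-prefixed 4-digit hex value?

s_0 = ciphertext = 0xDAE7
s_1 = InvRound(s_0, k_1) = 0x56DA
s_2 = InvRound(s_1, k_0) = 0xA956

0xA956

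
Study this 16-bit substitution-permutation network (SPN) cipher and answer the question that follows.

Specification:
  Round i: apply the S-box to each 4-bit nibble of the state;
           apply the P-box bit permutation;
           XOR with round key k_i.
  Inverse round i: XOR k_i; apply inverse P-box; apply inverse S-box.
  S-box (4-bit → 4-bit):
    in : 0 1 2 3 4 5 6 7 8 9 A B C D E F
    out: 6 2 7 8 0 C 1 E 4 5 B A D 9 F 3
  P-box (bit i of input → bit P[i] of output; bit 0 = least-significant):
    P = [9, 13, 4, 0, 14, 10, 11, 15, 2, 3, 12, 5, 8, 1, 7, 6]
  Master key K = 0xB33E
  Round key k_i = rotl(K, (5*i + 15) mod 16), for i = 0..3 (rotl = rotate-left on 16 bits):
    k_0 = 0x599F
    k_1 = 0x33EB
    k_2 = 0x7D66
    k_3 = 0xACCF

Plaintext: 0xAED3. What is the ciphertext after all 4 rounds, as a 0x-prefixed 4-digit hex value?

s_0 = plaintext = 0xAED3
s_1 = Round(s_0, k_0) = 0x88F0
s_2 = Round(s_1, k_1) = 0x477B
s_3 = Round(s_2, k_2) = 0xC14F
s_4 = Round(s_3, k_3) = 0x8F07

0x8F07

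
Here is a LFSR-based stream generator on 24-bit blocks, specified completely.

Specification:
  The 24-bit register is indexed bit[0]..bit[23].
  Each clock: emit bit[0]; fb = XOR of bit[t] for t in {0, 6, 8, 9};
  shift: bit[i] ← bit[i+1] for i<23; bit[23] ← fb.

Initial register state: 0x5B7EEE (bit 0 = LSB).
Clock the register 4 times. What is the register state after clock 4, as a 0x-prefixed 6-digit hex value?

reg_0 = 0x5B7EEE
clock 1: out=0, reg = 0x2DBF77
clock 2: out=1, reg = 0x16DFBB
clock 3: out=1, reg = 0x8B6FDD
clock 4: out=1, reg = 0x45B7EE

0x45B7EE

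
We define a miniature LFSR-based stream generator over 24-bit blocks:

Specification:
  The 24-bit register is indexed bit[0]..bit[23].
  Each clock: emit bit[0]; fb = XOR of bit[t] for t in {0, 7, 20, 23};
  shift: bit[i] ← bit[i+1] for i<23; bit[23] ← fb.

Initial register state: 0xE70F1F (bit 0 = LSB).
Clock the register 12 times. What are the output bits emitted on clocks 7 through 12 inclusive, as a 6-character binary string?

reg_0 = 0xE70F1F
clock 1: out=1, reg = 0x73878F
clock 2: out=1, reg = 0xB9C3C7
clock 3: out=1, reg = 0x5CE1E3
clock 4: out=1, reg = 0xAE70F1
clock 5: out=1, reg = 0xD73878
clock 6: out=0, reg = 0x6B9C3C
clock 7: out=0, reg = 0x35CE1E
clock 8: out=0, reg = 0x9AE70F
clock 9: out=1, reg = 0xCD7387
clock 10: out=1, reg = 0xE6B9C3
clock 11: out=1, reg = 0xF35CE1
clock 12: out=1, reg = 0x79AE70

001111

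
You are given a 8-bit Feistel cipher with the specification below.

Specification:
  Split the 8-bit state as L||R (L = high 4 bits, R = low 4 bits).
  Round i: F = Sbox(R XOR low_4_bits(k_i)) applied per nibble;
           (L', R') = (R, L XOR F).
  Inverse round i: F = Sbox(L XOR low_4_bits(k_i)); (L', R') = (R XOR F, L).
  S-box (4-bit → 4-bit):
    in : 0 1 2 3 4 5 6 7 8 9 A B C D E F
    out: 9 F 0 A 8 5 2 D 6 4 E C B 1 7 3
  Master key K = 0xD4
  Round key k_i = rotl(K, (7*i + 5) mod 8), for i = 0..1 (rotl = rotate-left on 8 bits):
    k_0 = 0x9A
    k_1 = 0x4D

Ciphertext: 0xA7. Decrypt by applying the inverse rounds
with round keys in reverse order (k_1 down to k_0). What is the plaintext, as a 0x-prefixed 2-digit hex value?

s_0 = ciphertext = 0xA7
s_1 = InvRound(s_0, k_1) = 0xAA
s_2 = InvRound(s_1, k_0) = 0x3A

0x3A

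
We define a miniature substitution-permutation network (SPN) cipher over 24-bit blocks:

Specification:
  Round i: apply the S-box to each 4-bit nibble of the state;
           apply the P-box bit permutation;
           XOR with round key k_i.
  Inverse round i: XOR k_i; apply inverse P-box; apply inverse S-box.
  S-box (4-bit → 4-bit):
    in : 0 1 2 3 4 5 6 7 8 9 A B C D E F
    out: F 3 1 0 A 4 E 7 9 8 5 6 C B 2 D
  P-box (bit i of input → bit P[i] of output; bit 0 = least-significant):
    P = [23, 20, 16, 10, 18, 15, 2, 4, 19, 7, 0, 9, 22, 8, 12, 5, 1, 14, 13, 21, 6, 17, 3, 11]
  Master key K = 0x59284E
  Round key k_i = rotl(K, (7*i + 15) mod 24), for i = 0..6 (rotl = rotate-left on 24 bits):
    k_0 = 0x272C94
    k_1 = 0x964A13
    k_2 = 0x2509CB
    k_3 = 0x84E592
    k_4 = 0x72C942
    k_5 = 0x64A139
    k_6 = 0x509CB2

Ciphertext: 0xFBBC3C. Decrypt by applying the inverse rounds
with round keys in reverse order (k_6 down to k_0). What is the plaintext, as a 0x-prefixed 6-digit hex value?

0x105FDA

s_0 = ciphertext = 0xFBBC3C
s_1 = InvRound(s_0, k_6) = 0xBF315A
s_2 = InvRound(s_1, k_5) = 0x12FAE7
s_3 = InvRound(s_2, k_4) = 0x3C0653
s_4 = InvRound(s_3, k_3) = 0x26E0E1
s_5 = InvRound(s_4, k_2) = 0x6743E5
s_6 = InvRound(s_5, k_1) = 0x88DEC7
s_7 = InvRound(s_6, k_0) = 0x105FDA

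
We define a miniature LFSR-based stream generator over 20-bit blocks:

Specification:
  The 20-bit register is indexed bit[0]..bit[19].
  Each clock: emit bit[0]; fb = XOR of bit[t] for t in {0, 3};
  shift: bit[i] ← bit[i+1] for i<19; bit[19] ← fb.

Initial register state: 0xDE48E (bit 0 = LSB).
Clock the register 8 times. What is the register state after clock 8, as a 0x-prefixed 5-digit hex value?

0x1FDE4

reg_0 = 0xDE48E
clock 1: out=0, reg = 0xEF247
clock 2: out=1, reg = 0xF7923
clock 3: out=1, reg = 0xFBC91
clock 4: out=1, reg = 0xFDE48
clock 5: out=0, reg = 0xFEF24
clock 6: out=0, reg = 0x7F792
clock 7: out=0, reg = 0x3FBC9
clock 8: out=1, reg = 0x1FDE4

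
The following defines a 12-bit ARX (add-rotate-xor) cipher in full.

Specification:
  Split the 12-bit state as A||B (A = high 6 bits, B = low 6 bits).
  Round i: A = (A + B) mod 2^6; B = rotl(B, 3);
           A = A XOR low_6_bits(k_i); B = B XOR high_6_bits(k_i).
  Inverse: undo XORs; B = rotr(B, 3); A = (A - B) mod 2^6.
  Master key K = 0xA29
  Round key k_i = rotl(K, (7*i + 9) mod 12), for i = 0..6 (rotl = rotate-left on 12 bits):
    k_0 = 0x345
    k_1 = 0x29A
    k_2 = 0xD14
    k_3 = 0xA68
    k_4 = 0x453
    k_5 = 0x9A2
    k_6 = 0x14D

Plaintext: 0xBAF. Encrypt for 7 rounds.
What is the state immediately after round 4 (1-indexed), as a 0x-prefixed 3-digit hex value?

s_0 = plaintext = 0xBAF
s_1 = Round(s_0, k_0) = 0x630
s_2 = Round(s_1, k_1) = 0x48C
s_3 = Round(s_2, k_2) = 0x295
s_4 = Round(s_3, k_3) = 0xDC3
s_5 = Round(s_4, k_4) = 0xA49
s_6 = Round(s_5, k_5) = 0x42F
s_7 = Round(s_6, k_6) = 0xCB8

0xDC3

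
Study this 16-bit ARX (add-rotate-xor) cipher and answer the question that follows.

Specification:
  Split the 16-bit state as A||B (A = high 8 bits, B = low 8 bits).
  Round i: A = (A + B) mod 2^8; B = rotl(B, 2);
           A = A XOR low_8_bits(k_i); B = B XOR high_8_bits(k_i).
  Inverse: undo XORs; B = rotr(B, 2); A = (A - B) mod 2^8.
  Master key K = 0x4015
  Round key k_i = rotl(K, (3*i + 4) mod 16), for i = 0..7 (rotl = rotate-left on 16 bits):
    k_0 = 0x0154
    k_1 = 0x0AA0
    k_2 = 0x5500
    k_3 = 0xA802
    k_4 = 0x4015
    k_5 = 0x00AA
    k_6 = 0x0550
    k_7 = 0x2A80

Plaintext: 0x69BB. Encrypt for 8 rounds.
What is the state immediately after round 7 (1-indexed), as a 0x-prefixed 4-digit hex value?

0x3DA8

s_0 = plaintext = 0x69BB
s_1 = Round(s_0, k_0) = 0x70EF
s_2 = Round(s_1, k_1) = 0xFFB5
s_3 = Round(s_2, k_2) = 0xB483
s_4 = Round(s_3, k_3) = 0x35A6
s_5 = Round(s_4, k_4) = 0xCEDA
s_6 = Round(s_5, k_5) = 0x026B
s_7 = Round(s_6, k_6) = 0x3DA8
s_8 = Round(s_7, k_7) = 0x6588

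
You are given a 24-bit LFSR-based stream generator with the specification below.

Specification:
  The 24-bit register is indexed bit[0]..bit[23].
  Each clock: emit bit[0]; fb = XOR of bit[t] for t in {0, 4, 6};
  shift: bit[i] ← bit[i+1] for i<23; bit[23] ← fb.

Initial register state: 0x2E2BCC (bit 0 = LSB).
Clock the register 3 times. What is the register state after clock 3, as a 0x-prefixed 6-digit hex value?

0xE5C579

reg_0 = 0x2E2BCC
clock 1: out=0, reg = 0x9715E6
clock 2: out=0, reg = 0xCB8AF3
clock 3: out=1, reg = 0xE5C579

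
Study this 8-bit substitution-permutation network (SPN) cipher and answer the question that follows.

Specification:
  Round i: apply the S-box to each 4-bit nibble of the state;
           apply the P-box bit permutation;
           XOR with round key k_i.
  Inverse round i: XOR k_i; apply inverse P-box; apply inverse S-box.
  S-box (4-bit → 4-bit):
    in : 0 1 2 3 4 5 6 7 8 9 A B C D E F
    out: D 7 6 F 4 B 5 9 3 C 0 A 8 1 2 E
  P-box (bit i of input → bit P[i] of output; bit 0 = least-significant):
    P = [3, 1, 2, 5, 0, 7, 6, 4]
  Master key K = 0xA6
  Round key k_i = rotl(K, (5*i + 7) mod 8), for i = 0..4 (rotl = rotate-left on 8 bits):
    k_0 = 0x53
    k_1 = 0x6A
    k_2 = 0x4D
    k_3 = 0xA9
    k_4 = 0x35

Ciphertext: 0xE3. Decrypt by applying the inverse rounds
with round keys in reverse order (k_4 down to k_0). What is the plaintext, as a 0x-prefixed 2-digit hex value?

s_0 = ciphertext = 0xE3
s_1 = InvRound(s_0, k_4) = 0xF2
s_2 = InvRound(s_1, k_3) = 0x08
s_3 = InvRound(s_2, k_2) = 0x64
s_4 = InvRound(s_3, k_1) = 0xA1
s_5 = InvRound(s_4, k_0) = 0xFB

0xFB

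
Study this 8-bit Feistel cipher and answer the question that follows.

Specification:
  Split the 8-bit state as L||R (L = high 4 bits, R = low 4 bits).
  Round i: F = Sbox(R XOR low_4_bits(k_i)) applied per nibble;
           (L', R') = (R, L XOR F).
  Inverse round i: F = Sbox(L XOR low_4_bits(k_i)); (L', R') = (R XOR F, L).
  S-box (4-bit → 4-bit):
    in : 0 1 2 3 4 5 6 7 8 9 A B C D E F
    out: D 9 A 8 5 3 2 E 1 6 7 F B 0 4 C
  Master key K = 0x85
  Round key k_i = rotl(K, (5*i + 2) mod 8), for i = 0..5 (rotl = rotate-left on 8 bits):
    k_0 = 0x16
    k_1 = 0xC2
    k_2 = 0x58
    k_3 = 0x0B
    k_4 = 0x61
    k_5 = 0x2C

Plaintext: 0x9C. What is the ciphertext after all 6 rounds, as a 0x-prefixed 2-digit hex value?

s_0 = plaintext = 0x9C
s_1 = Round(s_0, k_0) = 0xCE
s_2 = Round(s_1, k_1) = 0xE7
s_3 = Round(s_2, k_2) = 0x72
s_4 = Round(s_3, k_3) = 0x21
s_5 = Round(s_4, k_4) = 0x1F
s_6 = Round(s_5, k_5) = 0xF9

0xF9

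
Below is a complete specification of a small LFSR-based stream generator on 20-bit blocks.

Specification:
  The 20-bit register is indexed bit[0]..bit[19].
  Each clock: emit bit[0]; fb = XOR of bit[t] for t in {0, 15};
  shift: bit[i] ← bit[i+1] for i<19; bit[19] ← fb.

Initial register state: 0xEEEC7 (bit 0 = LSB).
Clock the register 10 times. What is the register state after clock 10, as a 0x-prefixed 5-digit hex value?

0x66BBB

reg_0 = 0xEEEC7
clock 1: out=1, reg = 0x77763
clock 2: out=1, reg = 0xBBBB1
clock 3: out=1, reg = 0x5DDD8
clock 4: out=0, reg = 0xAEEEC
clock 5: out=0, reg = 0xD7776
clock 6: out=0, reg = 0x6BBBB
clock 7: out=1, reg = 0x35DDD
clock 8: out=1, reg = 0x9AEEE
clock 9: out=0, reg = 0xCD777
clock 10: out=1, reg = 0x66BBB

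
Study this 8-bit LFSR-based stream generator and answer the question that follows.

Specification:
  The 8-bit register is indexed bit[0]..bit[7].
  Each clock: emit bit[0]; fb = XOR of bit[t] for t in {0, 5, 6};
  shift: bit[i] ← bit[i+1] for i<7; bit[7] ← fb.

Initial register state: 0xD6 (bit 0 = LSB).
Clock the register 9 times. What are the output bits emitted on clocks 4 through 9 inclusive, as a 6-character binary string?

010111

reg_0 = 0xD6
clock 1: out=0, reg = 0xEB
clock 2: out=1, reg = 0xF5
clock 3: out=1, reg = 0xFA
clock 4: out=0, reg = 0x7D
clock 5: out=1, reg = 0xBE
clock 6: out=0, reg = 0xDF
clock 7: out=1, reg = 0x6F
clock 8: out=1, reg = 0xB7
clock 9: out=1, reg = 0x5B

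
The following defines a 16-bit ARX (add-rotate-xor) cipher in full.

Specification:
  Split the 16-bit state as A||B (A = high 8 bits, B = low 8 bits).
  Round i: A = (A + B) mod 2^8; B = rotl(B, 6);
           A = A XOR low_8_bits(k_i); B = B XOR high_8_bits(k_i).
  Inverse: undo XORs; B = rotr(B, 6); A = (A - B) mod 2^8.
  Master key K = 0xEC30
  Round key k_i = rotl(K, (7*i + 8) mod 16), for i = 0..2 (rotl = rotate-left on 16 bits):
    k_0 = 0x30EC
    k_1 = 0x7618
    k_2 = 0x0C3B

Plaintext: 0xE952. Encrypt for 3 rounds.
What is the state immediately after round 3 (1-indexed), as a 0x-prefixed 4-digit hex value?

s_0 = plaintext = 0xE952
s_1 = Round(s_0, k_0) = 0xD7A4
s_2 = Round(s_1, k_1) = 0x635F
s_3 = Round(s_2, k_2) = 0xF9DB

0xF9DB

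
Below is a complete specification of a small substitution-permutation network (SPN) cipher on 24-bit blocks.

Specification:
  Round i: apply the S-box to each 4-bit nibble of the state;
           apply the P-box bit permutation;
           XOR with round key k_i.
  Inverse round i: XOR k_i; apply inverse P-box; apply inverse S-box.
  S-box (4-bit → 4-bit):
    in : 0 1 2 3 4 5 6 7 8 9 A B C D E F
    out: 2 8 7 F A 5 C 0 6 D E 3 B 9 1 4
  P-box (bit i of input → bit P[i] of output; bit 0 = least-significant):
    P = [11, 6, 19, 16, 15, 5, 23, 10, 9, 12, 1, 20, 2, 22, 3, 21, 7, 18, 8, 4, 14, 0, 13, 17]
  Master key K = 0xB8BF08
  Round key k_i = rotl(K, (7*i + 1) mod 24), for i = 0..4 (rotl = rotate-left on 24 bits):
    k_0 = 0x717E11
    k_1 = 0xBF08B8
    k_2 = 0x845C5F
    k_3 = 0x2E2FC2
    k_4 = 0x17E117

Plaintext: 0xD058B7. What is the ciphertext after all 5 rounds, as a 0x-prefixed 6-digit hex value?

s_0 = plaintext = 0xD058B7
s_1 = Round(s_0, k_0) = 0x77AE3F
s_2 = Round(s_1, k_1) = 0x578E90
s_3 = Round(s_2, k_2) = 0x44BA17
s_4 = Round(s_3, k_3) = 0x783BD5
s_5 = Round(s_4, k_4) = 0x7B7E1B

0x7B7E1B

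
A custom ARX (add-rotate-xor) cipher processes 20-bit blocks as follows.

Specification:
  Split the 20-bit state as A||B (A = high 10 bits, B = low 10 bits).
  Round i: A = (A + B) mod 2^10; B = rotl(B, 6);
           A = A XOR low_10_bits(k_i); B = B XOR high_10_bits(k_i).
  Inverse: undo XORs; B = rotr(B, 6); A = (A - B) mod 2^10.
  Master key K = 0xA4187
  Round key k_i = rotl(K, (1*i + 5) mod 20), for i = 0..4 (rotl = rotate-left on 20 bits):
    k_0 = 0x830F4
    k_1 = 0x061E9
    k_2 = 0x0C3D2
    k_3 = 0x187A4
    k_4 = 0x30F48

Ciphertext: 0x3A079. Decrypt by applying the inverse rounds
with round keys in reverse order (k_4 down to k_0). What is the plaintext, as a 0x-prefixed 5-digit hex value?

s_0 = ciphertext = 0x3A079
s_1 = InvRound(s_0, k_4) = 0xFFBA2
s_2 = InvRound(s_1, k_3) = 0x06C3F
s_3 = InvRound(s_2, k_2) = 0xB64F0
s_4 = InvRound(s_3, k_1) = 0x2B683
s_5 = InvRound(s_4, k_0) = 0xD9CF2

0xD9CF2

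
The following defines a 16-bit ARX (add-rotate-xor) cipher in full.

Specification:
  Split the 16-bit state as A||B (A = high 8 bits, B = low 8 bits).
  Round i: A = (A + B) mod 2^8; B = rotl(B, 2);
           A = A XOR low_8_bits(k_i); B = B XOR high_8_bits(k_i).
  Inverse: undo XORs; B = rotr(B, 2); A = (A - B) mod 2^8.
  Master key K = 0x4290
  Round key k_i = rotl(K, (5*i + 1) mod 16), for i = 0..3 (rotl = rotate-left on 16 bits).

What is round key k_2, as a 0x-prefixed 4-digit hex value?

K = 0x4290
k_0 = rotl(K, (5*0+1) mod 16) = rotl(K, 1) = 0x8520
k_1 = rotl(K, (5*1+1) mod 16) = rotl(K, 6) = 0xA410
k_2 = rotl(K, (5*2+1) mod 16) = rotl(K, 11) = 0x8214

0x8214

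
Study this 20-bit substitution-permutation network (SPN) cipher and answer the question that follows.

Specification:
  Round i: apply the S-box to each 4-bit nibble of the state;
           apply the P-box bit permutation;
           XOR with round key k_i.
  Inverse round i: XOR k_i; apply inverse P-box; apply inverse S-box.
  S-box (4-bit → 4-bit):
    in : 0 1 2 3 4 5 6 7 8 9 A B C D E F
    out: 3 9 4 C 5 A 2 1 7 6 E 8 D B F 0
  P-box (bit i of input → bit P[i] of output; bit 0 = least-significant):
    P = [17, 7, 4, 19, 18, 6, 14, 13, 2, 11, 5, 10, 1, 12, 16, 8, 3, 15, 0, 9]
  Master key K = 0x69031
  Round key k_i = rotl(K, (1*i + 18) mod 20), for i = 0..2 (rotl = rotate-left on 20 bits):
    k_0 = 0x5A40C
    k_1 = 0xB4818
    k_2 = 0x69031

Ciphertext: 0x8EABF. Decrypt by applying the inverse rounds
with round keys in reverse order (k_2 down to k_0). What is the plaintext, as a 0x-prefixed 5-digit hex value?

s_0 = ciphertext = 0x8EABF
s_1 = InvRound(s_0, k_2) = 0x100CD
s_2 = InvRound(s_1, k_1) = 0x2F09E
s_3 = InvRound(s_2, k_0) = 0xF8B48

0xF8B48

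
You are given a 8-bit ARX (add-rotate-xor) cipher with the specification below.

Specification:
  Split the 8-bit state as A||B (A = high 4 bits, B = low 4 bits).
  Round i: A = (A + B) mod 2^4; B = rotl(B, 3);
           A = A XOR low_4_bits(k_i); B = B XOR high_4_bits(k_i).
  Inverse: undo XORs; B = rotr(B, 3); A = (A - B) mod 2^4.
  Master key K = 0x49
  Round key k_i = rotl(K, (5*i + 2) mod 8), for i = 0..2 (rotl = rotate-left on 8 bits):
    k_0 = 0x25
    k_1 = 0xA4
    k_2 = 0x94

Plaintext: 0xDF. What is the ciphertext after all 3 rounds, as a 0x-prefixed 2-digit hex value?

s_0 = plaintext = 0xDF
s_1 = Round(s_0, k_0) = 0x9D
s_2 = Round(s_1, k_1) = 0x24
s_3 = Round(s_2, k_2) = 0x2B

0x2B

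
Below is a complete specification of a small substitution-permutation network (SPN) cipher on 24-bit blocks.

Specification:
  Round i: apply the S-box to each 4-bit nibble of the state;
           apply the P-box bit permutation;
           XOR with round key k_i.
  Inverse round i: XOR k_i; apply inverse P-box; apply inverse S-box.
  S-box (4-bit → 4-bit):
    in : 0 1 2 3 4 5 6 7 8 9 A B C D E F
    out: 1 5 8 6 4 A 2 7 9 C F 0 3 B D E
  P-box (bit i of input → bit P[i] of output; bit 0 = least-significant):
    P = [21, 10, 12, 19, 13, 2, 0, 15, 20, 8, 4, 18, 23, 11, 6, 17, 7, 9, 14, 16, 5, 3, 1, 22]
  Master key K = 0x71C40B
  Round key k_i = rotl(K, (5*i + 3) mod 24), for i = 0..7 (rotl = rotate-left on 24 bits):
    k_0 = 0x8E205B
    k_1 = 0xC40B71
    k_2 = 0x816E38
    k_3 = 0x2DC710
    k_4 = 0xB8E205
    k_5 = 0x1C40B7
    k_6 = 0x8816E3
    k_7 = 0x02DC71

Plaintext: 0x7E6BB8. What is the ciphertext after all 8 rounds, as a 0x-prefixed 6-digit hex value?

s_0 = plaintext = 0x7E6BB8
s_1 = Round(s_0, k_0) = 0xA768F1
s_2 = Round(s_1, k_1) = 0xB0D1DE
s_3 = Round(s_2, k_2) = 0x3BD6AC
s_4 = Round(s_3, k_3) = 0x8F6A1F
s_5 = Round(s_4, k_4) = 0xE59D34
s_6 = Round(s_5, k_5) = 0x4B53D0
s_7 = Round(s_6, k_6) = 0xAABFF5
s_8 = Round(s_7, k_7) = 0x4F1BCE

0x4F1BCE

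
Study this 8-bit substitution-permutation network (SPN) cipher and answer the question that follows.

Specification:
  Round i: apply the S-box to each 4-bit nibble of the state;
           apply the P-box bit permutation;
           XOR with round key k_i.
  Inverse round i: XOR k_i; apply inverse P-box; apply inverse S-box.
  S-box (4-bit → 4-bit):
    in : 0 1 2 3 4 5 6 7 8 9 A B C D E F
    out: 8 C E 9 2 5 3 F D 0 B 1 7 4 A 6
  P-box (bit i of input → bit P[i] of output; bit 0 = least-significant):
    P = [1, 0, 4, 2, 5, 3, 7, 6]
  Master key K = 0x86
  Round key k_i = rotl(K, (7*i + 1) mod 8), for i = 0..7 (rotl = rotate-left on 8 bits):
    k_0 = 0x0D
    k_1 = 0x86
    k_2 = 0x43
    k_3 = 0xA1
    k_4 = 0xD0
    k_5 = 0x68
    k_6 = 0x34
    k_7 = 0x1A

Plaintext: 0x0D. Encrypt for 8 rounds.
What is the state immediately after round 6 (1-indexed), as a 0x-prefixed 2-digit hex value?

s_0 = plaintext = 0x0D
s_1 = Round(s_0, k_0) = 0x5D
s_2 = Round(s_1, k_1) = 0x36
s_3 = Round(s_2, k_2) = 0x20
s_4 = Round(s_3, k_3) = 0x6D
s_5 = Round(s_4, k_4) = 0xE8
s_6 = Round(s_5, k_5) = 0x36
s_7 = Round(s_6, k_6) = 0x57
s_8 = Round(s_7, k_7) = 0xAD

0x36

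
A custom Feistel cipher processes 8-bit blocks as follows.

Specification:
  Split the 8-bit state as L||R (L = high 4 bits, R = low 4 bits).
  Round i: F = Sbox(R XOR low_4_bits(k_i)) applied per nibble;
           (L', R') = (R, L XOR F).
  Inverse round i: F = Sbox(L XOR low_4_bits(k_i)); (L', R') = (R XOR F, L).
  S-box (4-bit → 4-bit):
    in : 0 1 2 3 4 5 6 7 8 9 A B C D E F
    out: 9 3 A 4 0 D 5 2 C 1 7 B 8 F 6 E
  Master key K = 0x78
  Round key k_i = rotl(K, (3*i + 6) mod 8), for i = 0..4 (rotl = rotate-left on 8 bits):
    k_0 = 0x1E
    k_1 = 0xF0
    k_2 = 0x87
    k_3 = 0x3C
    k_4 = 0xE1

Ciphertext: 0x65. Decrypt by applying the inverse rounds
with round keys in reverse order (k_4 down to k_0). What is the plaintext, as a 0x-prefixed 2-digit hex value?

0x74

s_0 = ciphertext = 0x65
s_1 = InvRound(s_0, k_4) = 0x76
s_2 = InvRound(s_1, k_3) = 0xD7
s_3 = InvRound(s_2, k_2) = 0x0D
s_4 = InvRound(s_3, k_1) = 0x40
s_5 = InvRound(s_4, k_0) = 0x74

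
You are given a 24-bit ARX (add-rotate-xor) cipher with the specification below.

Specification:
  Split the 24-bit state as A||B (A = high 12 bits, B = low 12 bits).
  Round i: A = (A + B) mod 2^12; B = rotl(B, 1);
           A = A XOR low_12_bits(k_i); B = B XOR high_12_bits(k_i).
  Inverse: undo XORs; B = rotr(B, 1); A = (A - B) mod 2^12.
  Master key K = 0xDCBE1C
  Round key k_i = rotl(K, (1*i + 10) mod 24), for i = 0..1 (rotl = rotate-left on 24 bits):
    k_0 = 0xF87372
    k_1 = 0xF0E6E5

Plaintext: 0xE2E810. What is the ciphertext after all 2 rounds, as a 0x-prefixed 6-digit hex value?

s_0 = plaintext = 0xE2E810
s_1 = Round(s_0, k_0) = 0x54CFA6
s_2 = Round(s_1, k_1) = 0x217043

0x217043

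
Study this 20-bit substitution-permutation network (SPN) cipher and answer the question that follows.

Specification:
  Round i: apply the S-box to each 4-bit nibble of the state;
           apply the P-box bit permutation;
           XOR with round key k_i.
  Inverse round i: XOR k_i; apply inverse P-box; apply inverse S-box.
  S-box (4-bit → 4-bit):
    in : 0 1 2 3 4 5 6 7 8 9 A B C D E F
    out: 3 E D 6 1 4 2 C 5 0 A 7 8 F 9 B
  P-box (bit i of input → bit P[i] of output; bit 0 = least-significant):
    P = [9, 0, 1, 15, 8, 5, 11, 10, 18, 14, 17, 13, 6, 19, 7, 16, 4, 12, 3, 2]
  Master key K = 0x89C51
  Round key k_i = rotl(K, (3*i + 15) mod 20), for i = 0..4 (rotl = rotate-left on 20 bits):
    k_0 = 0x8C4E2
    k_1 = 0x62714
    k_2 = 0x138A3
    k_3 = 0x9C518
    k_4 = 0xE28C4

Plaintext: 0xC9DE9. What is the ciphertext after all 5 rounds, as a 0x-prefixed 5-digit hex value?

0x82FA4

s_0 = plaintext = 0xC9DE9
s_1 = Round(s_0, k_0) = 0xEA1E6
s_2 = Round(s_1, k_1) = 0xD4201
s_3 = Round(s_2, k_2) = 0x789DC
s_4 = Round(s_3, k_3) = 0x948F4
s_5 = Round(s_4, k_4) = 0x82FA4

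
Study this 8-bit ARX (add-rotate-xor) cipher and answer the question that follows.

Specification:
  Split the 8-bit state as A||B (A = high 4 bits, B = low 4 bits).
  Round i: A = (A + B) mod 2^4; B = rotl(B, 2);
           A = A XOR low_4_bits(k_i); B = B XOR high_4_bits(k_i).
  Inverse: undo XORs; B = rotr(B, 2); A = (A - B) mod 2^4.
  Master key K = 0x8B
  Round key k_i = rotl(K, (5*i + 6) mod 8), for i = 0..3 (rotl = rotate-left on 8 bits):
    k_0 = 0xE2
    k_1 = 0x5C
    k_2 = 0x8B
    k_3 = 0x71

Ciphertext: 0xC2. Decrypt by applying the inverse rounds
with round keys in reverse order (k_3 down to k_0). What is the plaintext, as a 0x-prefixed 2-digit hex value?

s_0 = ciphertext = 0xC2
s_1 = InvRound(s_0, k_3) = 0x85
s_2 = InvRound(s_1, k_2) = 0xC7
s_3 = InvRound(s_2, k_1) = 0x88
s_4 = InvRound(s_3, k_0) = 0x19

0x19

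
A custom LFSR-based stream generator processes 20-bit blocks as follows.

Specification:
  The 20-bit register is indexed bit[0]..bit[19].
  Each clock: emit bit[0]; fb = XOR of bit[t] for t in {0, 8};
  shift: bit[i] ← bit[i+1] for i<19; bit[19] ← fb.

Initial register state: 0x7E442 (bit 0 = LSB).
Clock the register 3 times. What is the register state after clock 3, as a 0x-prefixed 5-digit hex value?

reg_0 = 0x7E442
clock 1: out=0, reg = 0x3F221
clock 2: out=1, reg = 0x9F910
clock 3: out=0, reg = 0xCFC88

0xCFC88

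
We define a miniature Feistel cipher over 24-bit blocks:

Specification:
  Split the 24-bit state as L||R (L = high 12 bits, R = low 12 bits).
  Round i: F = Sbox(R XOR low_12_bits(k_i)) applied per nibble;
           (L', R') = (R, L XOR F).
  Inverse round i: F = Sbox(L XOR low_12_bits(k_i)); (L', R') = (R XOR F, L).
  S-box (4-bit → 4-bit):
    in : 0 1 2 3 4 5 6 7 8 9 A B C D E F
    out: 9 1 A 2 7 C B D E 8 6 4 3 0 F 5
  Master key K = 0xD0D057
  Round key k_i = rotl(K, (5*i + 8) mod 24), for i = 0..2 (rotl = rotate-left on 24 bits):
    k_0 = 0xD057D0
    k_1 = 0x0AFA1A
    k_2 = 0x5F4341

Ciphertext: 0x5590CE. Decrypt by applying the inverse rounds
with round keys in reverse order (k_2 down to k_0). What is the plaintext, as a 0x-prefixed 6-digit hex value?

0x99546F

s_0 = ciphertext = 0x5590CE
s_1 = InvRound(s_0, k_2) = 0xBD0559
s_2 = InvRound(s_1, k_1) = 0x46FBD0
s_3 = InvRound(s_2, k_0) = 0x99546F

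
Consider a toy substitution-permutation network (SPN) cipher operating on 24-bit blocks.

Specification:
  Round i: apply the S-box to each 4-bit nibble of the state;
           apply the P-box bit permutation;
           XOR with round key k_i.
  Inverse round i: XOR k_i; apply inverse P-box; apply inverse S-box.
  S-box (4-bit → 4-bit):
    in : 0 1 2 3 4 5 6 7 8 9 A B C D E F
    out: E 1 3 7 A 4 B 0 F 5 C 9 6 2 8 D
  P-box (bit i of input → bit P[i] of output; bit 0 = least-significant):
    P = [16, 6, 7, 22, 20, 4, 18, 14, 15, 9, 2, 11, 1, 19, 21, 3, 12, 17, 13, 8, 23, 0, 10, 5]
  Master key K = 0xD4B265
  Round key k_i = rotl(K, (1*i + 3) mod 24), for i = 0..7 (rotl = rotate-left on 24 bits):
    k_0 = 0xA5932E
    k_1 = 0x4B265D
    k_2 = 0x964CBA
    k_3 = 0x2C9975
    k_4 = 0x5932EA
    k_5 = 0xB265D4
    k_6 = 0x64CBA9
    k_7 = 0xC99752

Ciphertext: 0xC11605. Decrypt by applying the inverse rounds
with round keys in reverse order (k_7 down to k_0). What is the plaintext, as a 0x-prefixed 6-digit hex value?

s_0 = ciphertext = 0xC11605
s_1 = InvRound(s_0, k_7) = 0xDE29DD
s_2 = InvRound(s_1, k_6) = 0xBCC36D
s_3 = InvRound(s_2, k_5) = 0x0C42C5
s_4 = InvRound(s_3, k_4) = 0x49B5FB
s_5 = InvRound(s_4, k_3) = 0x55FA5F
s_6 = InvRound(s_5, k_2) = 0x837378
s_7 = InvRound(s_6, k_1) = 0x8BD5EE
s_8 = InvRound(s_7, k_0) = 0x5DCDAC

0x5DCDAC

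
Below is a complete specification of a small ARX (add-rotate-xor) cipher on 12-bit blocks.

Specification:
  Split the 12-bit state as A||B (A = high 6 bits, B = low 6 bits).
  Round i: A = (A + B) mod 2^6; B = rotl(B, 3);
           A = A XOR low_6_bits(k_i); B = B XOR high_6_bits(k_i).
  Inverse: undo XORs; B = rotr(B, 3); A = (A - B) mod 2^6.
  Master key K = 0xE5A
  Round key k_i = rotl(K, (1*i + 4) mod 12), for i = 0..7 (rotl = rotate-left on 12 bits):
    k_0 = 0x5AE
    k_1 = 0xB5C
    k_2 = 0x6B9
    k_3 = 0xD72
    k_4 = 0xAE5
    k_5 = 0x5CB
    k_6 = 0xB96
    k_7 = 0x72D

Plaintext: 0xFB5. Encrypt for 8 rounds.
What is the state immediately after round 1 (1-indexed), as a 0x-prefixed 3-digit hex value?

s_0 = plaintext = 0xFB5
s_1 = Round(s_0, k_0) = 0x778
s_2 = Round(s_1, k_1) = 0x26A
s_3 = Round(s_2, k_2) = 0x28F
s_4 = Round(s_3, k_3) = 0xACC
s_5 = Round(s_4, k_4) = 0x48A
s_6 = Round(s_5, k_5) = 0x5C6
s_7 = Round(s_6, k_6) = 0x2DE
s_8 = Round(s_7, k_7) = 0x12F

0x778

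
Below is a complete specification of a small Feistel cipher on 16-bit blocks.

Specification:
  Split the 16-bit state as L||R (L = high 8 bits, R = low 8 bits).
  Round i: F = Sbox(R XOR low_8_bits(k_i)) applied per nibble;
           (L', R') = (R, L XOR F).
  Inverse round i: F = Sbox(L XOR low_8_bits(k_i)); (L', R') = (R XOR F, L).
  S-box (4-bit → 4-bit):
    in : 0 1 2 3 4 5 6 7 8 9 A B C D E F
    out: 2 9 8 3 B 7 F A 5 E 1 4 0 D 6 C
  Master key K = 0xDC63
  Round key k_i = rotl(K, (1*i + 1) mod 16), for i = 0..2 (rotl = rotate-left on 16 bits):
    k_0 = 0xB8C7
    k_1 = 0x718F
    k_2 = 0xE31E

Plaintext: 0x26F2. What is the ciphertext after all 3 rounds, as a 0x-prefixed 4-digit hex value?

0x1430

s_0 = plaintext = 0x26F2
s_1 = Round(s_0, k_0) = 0xF211
s_2 = Round(s_1, k_1) = 0x1114
s_3 = Round(s_2, k_2) = 0x1430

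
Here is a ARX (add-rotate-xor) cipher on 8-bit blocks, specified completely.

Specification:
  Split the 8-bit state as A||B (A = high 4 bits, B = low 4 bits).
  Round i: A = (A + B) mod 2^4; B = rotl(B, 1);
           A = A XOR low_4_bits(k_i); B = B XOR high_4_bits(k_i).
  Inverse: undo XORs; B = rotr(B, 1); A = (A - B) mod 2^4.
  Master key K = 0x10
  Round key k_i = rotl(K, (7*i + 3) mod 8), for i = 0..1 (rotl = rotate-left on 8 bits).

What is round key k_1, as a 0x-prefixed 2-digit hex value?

0x40

K = 0x10
k_0 = rotl(K, (7*0+3) mod 8) = rotl(K, 3) = 0x80
k_1 = rotl(K, (7*1+3) mod 8) = rotl(K, 2) = 0x40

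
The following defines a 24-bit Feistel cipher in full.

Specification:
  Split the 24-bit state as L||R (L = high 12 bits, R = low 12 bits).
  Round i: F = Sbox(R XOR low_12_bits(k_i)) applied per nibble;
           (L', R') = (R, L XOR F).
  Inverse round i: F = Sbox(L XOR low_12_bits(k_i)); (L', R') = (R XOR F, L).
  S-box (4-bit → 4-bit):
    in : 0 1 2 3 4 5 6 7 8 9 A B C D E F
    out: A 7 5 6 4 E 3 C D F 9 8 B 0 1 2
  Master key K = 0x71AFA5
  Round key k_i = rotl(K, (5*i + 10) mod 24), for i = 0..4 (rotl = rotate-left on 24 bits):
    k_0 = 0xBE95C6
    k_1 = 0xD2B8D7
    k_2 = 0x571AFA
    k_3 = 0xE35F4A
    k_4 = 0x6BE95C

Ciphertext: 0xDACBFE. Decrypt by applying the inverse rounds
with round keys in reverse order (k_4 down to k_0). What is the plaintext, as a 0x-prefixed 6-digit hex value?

s_0 = ciphertext = 0xDACBFE
s_1 = InvRound(s_0, k_4) = 0xFD4DAC
s_2 = InvRound(s_1, k_3) = 0x75DFD4
s_3 = InvRound(s_2, k_2) = 0xF4875D
s_4 = InvRound(s_3, k_1) = 0xBAFF48
s_5 = InvRound(s_4, k_0) = 0xE77BAF

0xE77BAF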